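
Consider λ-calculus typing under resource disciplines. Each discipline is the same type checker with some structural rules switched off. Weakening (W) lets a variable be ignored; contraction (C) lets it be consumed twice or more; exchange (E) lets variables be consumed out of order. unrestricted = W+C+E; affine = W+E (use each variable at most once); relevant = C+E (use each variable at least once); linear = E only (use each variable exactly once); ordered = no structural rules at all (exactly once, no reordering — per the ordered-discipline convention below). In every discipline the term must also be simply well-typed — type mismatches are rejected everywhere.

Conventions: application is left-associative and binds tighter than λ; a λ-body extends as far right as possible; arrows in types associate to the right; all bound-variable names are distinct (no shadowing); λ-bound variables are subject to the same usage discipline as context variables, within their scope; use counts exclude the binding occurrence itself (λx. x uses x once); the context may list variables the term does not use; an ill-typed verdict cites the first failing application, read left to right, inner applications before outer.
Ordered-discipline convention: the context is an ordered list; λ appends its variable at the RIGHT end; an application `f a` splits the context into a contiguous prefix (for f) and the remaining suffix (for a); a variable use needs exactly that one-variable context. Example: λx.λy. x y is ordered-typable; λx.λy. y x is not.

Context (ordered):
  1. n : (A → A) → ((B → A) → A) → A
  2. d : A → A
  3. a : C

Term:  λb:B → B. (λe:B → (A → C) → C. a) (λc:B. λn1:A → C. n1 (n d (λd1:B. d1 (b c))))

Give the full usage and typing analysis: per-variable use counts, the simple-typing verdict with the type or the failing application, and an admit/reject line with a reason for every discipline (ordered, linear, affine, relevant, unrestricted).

variable uses: n: 1×, d: 1×, a: 1×, b [bound]: 1×, e [bound]: 0×, c [bound]: 1×, n1 [bound]: 1×, d1 [bound]: 1×
use order (left to right): a, n1, n, d, d1, b, c
typing: ill-typed: applying a non-function (B)
ordered ✗ (a type mismatch blocks all five)
linear ✗ (the type mismatch rejects it)
affine ✗ (not simply typable)
relevant ✗ (fails simple typing)
unrestricted ✗ (a type mismatch blocks all five)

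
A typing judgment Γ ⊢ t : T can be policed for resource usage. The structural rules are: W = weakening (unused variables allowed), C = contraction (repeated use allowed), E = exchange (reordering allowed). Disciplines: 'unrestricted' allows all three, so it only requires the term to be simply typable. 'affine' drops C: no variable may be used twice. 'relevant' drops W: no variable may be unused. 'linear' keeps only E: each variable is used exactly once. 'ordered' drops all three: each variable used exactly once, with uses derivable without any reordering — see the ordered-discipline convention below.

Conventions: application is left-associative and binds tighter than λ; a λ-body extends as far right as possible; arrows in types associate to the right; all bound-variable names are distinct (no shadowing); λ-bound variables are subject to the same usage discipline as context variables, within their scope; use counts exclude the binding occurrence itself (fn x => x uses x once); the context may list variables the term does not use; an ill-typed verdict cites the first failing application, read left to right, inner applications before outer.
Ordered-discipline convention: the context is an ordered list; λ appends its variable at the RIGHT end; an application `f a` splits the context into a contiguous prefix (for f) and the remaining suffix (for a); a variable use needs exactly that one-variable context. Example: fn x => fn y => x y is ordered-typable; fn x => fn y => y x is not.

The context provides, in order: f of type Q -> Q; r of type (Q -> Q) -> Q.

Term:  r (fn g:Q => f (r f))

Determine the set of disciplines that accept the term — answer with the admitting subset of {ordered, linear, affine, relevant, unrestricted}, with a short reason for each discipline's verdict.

admitting disciplines: unrestricted
counts: f: 2×, r: 2×, g (λ-bound): 0×
uses in reading order: r, f, r, f
typing: well-typed at Q
ordered: ✗ — repeated use of f ×2, r ×2; needs weakening: g unused
linear: ✗ — repeated use of f ×2, r ×2; needs weakening: g unused
affine: ✗ — repeated use of f ×2, r ×2
relevant: ✗ — needs weakening: g unused
unrestricted: ✓ — typability at Q is all that's needed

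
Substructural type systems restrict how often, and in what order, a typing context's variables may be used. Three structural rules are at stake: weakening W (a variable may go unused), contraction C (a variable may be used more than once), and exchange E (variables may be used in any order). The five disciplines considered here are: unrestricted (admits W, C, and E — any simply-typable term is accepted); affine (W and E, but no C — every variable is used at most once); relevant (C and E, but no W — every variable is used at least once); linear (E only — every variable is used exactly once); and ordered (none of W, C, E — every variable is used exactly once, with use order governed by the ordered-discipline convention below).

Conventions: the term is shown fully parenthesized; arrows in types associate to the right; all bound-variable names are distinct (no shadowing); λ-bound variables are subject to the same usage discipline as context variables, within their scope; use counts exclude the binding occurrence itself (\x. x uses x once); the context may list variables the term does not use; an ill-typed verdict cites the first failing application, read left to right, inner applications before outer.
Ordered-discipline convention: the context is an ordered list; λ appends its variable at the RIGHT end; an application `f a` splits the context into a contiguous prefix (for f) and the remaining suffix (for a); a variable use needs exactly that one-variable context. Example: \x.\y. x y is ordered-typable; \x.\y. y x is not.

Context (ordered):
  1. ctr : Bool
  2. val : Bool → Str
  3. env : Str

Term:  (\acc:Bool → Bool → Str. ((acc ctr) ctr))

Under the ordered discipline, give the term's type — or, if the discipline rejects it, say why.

not well-typed under ordered — ctr ×2 used more than once (contraction); needs weakening: val, env unused
variable uses: ctr ×2, val ×0, env ×0, acc (bound) ×1
use order (left to right): acc, ctr, ctr
typing: well-typed at (Bool → Bool → Str) → Str
summary: ordered ✗, linear ✗, affine ✗, relevant ✗, unrestricted ✓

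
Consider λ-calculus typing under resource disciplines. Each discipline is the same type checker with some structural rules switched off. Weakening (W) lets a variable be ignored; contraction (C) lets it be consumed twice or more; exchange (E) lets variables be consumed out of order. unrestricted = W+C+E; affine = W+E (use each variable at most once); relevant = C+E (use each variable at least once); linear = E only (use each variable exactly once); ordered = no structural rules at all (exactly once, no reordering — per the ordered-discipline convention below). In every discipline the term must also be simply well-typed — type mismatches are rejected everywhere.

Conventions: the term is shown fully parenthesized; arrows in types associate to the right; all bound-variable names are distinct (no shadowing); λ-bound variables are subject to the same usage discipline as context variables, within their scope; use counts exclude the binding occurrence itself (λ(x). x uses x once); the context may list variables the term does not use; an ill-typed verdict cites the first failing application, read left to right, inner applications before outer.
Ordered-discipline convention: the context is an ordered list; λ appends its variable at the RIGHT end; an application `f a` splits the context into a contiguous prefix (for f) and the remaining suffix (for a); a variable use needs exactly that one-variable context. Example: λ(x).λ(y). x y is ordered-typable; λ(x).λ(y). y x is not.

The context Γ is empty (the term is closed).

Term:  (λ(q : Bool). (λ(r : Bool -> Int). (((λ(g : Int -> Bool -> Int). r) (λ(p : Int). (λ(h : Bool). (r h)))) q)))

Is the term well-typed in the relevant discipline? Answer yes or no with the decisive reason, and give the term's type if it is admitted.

no — unused: g, p — weakening required
use counts: q (λ-bound) ×1, r (λ-bound) ×2, g (λ-bound) ×0, p (λ-bound) ×0, h (λ-bound) ×1
use order (left to right): r, r, h, q
typing: ✓ — Bool -> (Bool -> Int) -> Int
summary: ordered ✗, linear ✗, affine ✗, relevant ✗, unrestricted ✓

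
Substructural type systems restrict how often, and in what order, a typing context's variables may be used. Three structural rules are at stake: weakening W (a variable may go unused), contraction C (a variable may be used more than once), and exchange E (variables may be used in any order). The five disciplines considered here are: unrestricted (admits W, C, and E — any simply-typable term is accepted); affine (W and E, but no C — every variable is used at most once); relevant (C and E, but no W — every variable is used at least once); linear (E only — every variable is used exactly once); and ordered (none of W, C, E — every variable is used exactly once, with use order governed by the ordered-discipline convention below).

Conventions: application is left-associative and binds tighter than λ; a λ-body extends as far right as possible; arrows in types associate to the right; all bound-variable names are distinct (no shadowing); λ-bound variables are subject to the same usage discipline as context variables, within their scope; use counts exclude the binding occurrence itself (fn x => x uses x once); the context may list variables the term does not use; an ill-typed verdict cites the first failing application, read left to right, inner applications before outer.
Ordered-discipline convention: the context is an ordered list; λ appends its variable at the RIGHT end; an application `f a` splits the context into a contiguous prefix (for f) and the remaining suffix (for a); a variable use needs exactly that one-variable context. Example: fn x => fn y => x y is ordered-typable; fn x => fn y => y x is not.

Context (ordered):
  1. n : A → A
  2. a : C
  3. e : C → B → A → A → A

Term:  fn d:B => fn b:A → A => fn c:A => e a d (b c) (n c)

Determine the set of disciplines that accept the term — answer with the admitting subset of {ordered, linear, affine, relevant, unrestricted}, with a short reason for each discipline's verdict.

accepted by: relevant, unrestricted
use counts: n=1; a=1; e=1; d [bound]=1; b [bound]=1; c [bound]=2
uses in reading order: e, a, d, b, c, n, c
typing: well-typed at B → (A → A) → A → A
ordered: ✗, repeated use of c ×2
linear: ✗, repeated use of c ×2
affine: ✗, repeated use of c ×2
relevant: ✓, n, a, e, d, b, c: all used, weakening unneeded
unrestricted: ✓, type-checks (B → (A → A) → A → A) and nothing is barred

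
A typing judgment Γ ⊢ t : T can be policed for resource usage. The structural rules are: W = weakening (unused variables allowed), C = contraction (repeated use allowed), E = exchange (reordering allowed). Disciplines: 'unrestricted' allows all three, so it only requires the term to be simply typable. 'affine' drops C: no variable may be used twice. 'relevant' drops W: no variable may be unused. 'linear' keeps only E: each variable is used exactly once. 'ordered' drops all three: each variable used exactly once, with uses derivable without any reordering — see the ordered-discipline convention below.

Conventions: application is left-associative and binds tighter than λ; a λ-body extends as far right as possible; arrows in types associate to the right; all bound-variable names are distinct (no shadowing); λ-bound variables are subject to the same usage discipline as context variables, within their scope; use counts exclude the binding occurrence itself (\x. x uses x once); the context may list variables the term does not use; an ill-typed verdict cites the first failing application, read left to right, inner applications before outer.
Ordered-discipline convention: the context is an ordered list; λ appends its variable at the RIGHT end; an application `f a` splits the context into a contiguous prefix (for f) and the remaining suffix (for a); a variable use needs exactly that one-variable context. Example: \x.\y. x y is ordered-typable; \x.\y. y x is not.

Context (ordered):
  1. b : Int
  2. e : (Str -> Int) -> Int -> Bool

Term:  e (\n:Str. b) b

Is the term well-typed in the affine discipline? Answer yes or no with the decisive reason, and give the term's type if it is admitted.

no — needs contraction — b ×2
variable uses: b=2, e=1, n [bound]=0
order of uses: e, b, b
typing: well-typed at Bool
across the five disciplines: ordered ✗, linear ✗, affine ✗, relevant ✗, unrestricted ✓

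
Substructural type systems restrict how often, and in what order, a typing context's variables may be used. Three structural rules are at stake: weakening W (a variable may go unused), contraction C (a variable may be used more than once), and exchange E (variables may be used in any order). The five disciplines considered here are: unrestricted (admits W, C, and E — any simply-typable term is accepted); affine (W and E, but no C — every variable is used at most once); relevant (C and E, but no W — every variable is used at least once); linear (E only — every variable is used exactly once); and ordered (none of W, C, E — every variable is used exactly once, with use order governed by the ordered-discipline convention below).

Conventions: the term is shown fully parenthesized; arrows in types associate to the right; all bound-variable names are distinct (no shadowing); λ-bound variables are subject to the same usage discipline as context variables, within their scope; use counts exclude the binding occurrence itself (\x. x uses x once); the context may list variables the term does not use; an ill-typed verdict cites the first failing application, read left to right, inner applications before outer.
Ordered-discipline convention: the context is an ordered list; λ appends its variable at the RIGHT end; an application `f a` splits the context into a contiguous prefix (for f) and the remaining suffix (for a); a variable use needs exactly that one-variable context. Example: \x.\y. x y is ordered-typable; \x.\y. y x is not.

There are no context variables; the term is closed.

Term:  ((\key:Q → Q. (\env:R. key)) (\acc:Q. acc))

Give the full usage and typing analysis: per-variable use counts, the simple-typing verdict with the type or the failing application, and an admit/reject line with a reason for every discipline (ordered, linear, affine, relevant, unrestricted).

variable uses: key [bound]=1, env [bound]=0, acc [bound]=1
uses in reading order: key, acc
typing: ✓ — R → Q → Q
ordered ✗ (env left unused)
linear ✗ (env left unused)
affine ✓ (key, env, acc: no repeats, contraction unneeded)
relevant ✗ (env left unused)
unrestricted ✓ (type-checks (R → Q → Q) and nothing is barred)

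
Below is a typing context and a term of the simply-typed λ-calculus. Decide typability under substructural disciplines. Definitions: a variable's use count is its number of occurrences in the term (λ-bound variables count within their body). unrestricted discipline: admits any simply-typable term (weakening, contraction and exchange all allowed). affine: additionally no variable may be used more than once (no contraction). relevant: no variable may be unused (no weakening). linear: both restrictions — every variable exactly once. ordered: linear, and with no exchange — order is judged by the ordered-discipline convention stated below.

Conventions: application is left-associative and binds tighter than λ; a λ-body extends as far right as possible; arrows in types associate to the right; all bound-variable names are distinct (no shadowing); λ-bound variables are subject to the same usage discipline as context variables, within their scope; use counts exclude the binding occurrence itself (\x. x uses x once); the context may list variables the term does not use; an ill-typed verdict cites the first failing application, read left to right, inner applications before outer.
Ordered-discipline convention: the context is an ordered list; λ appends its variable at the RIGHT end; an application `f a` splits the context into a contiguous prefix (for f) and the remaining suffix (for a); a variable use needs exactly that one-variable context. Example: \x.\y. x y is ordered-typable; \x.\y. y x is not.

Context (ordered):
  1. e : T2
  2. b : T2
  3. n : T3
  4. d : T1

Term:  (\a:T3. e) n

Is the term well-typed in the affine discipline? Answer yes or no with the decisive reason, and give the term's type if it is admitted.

yes — no duplicate uses among e, b, n, d, a; term : T2
usage: e ×1; b ×0; n ×1; d ×0; a [bound] ×0
uses in reading order: e, n
typing: well-typed — term : T2
across the five disciplines: ordered ✗ | linear ✗ | affine ✓ | relevant ✗ | unrestricted ✓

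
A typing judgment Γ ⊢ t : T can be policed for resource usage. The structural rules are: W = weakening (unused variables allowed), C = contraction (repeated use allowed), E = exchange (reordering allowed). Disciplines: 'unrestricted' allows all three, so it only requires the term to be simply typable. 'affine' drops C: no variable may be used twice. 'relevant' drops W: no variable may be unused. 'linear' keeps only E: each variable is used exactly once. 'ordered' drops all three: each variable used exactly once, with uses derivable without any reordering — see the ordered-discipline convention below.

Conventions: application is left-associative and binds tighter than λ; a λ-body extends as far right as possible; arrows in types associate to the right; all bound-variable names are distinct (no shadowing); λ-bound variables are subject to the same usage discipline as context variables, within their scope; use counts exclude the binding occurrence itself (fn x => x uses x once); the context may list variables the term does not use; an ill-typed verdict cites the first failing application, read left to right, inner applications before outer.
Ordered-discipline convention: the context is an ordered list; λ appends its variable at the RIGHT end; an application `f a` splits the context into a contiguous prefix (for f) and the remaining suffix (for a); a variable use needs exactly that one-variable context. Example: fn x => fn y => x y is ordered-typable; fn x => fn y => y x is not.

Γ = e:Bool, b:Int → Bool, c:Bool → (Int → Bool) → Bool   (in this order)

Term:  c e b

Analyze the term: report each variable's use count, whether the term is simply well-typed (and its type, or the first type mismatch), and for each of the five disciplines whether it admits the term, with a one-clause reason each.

counts: e: 1, b: 1, c: 1
uses in reading order: c, e, b
typing: the term checks, with type Bool
ordered ✗ (no contiguous prefix/suffix split fits c, e, b)
linear ✓ (each of e, b, c used exactly once)
affine ✓ (e, b, c: no repeats, contraction unneeded)
relevant ✓ (at least one use each (e, b, c))
unrestricted ✓ (typability at Bool is all that's needed)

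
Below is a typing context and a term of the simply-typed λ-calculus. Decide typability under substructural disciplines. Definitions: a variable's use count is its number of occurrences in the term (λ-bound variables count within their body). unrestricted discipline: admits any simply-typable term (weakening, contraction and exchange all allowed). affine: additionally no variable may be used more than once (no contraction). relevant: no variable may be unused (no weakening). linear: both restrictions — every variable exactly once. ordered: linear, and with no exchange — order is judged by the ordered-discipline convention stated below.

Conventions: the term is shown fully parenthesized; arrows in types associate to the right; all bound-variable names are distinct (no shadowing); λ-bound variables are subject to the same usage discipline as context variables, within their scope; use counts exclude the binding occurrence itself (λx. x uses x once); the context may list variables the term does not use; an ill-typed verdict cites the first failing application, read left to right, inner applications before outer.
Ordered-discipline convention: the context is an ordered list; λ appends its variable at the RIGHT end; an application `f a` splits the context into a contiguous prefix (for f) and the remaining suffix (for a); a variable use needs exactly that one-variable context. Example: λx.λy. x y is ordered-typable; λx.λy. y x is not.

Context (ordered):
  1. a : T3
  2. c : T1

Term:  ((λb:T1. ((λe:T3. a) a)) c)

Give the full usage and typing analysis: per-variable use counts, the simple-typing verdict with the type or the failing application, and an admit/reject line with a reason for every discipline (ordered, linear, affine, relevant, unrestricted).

counts: a ×2, c ×1, b (bound) ×0, e (bound) ×0
left-to-right use order: a, a, c
typing: well-typed — term : T3
ordered ✗ (repeated use of a ×2; b, e left unused)
linear ✗ (repeated use of a ×2; b, e left unused)
affine ✗ (repeated use of a ×2)
relevant ✗ (b, e left unused)
unrestricted ✓ (type-checks (T3) and nothing is barred)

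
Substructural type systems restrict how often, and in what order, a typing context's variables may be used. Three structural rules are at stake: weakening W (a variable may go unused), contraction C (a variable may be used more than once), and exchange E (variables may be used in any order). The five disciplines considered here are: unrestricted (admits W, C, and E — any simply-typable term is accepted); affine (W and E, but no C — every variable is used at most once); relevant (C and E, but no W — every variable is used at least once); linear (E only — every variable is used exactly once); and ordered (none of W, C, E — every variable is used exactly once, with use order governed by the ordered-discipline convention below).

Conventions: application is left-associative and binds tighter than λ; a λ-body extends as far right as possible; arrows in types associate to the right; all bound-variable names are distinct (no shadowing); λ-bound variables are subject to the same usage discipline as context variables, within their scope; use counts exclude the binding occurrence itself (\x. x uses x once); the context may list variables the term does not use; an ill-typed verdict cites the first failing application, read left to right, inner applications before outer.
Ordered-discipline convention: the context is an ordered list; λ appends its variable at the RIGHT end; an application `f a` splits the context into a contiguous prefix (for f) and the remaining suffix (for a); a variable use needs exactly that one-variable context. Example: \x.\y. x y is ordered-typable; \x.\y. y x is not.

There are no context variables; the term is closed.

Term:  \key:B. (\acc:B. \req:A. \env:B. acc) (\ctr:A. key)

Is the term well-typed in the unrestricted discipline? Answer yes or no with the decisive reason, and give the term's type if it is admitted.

no — not simply typable
variable uses: key [bound]=1, acc [bound]=1, req [bound]=0, env [bound]=0, ctr [bound]=0
order of uses: acc, key
typing: ill-typed: an application expects B but receives A -> B
all disciplines: ordered ✗ | linear ✗ | affine ✗ | relevant ✗ | unrestricted ✗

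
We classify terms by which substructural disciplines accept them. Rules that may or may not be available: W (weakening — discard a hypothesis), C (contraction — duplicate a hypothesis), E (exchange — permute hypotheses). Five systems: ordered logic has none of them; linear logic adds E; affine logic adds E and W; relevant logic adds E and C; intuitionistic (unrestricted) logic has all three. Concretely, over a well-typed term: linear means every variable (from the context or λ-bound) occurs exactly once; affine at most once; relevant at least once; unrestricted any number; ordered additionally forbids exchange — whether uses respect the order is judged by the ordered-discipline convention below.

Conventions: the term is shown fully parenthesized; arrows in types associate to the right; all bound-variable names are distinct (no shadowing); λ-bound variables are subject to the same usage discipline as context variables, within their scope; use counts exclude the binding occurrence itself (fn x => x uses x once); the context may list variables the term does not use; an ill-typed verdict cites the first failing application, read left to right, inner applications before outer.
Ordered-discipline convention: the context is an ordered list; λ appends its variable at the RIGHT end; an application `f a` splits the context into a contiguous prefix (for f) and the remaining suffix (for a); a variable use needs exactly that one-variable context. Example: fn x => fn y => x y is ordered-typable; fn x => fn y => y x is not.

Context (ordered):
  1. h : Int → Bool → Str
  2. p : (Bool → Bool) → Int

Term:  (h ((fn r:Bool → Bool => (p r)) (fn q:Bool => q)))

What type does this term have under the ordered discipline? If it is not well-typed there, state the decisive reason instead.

term : Bool → Str
usage: h=1, p=1, r (λ-bound)=1, q (λ-bound)=1
use order (left to right): h, p, r, q
typing: ✓ — Bool → Str
all disciplines: ordered ✓ · linear ✓ · affine ✓ · relevant ✓ · unrestricted ✓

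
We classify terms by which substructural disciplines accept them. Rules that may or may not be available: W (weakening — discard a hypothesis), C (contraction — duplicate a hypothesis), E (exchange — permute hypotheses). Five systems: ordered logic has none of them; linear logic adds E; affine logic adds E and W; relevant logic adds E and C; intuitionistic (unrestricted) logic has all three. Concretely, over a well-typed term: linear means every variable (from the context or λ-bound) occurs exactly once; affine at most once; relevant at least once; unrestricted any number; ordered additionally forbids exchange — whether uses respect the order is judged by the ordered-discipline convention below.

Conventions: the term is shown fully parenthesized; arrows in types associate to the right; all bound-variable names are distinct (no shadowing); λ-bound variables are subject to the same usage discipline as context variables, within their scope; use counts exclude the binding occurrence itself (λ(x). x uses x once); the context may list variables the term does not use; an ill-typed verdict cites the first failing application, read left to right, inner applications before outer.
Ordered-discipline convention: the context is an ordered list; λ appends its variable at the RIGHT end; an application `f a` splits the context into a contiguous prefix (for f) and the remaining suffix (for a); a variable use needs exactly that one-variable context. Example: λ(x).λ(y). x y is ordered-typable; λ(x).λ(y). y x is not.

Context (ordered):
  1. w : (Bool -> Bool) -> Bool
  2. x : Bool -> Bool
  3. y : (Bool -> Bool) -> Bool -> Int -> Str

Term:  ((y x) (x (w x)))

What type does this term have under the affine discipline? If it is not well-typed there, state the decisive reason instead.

not well-typed under affine — x ×3 used more than once (contraction)
counts: w: 1; x: 3; y: 1
use order (left to right): y, x, x, w, x
typing: the term checks, with type Int -> Str
across the five disciplines: ordered ✗; linear ✗; affine ✗; relevant ✓; unrestricted ✓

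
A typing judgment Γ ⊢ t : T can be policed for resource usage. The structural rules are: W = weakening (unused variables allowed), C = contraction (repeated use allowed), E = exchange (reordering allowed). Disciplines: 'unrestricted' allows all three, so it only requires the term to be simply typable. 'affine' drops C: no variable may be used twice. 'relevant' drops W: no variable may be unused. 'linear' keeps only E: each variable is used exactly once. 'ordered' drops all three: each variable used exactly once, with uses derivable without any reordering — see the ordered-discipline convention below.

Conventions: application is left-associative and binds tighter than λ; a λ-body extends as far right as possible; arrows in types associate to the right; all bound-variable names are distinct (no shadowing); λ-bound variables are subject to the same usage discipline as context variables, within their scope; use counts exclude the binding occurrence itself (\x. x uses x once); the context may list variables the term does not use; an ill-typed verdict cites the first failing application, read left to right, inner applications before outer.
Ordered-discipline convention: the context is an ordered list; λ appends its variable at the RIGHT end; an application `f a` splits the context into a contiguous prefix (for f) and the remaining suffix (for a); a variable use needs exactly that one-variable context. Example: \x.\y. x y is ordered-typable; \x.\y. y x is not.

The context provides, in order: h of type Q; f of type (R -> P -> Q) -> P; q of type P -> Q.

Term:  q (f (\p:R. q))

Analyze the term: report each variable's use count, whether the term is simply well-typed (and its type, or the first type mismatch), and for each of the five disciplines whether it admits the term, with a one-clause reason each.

counts: h: 0×; f: 1×; q: 2×; p (λ-bound): 0×
left-to-right use order: q, f, q
typing: well-typed — term : Q
ordered: ✗ — needs contraction — q ×2; unused: h, p — weakening required
linear: ✗ — needs contraction — q ×2; unused: h, p — weakening required
affine: ✗ — needs contraction — q ×2
relevant: ✗ — unused: h, p — weakening required
unrestricted: ✓ — typability at Q is all that's needed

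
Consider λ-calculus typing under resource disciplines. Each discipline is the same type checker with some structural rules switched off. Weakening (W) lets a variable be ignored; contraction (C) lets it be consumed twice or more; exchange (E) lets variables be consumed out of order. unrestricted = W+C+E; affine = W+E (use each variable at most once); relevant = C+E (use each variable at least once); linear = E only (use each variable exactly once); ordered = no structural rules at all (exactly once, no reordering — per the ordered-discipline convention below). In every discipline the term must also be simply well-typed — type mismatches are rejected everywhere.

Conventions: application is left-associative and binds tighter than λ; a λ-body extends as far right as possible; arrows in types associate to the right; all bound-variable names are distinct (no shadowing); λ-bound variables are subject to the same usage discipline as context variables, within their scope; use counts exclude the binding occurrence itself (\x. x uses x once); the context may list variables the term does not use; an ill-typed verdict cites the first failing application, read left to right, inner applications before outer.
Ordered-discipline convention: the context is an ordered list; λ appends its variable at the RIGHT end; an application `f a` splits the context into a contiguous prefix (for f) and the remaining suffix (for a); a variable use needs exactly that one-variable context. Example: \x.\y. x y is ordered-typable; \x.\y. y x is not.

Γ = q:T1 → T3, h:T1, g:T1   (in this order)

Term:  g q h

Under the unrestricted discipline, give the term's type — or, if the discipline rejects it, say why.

not well-typed under unrestricted — not simply typable
use counts: q: 1×, h: 1×, g: 1×
use order (left to right): g, q, h
typing: ill-typed: non-function type T1 applied to an argument
all disciplines: ordered ✗ · linear ✗ · affine ✗ · relevant ✗ · unrestricted ✗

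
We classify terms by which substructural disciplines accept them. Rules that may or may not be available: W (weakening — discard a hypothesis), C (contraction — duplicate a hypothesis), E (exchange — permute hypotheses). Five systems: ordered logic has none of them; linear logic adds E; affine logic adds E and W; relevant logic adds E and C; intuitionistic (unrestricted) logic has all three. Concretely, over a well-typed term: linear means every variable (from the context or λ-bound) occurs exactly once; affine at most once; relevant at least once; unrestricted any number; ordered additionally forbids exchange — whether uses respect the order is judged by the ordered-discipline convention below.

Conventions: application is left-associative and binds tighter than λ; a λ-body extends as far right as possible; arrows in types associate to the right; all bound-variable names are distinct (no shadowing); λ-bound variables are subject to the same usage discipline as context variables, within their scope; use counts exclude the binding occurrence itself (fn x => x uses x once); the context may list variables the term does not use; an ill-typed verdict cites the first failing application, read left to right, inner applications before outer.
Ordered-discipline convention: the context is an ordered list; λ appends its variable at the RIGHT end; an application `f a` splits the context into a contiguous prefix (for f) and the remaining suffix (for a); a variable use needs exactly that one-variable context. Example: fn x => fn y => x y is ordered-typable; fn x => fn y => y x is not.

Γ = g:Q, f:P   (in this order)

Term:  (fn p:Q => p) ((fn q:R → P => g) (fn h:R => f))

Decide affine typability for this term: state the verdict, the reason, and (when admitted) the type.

yes — at most one use each (g, f, p, q, h); term : Q
usage: g=1, f=1, p (λ-bound)=1, q (λ-bound)=0, h (λ-bound)=0
left-to-right use order: p, g, f
typing: well-typed at Q
all disciplines: ordered ✗ · linear ✗ · affine ✓ · relevant ✗ · unrestricted ✓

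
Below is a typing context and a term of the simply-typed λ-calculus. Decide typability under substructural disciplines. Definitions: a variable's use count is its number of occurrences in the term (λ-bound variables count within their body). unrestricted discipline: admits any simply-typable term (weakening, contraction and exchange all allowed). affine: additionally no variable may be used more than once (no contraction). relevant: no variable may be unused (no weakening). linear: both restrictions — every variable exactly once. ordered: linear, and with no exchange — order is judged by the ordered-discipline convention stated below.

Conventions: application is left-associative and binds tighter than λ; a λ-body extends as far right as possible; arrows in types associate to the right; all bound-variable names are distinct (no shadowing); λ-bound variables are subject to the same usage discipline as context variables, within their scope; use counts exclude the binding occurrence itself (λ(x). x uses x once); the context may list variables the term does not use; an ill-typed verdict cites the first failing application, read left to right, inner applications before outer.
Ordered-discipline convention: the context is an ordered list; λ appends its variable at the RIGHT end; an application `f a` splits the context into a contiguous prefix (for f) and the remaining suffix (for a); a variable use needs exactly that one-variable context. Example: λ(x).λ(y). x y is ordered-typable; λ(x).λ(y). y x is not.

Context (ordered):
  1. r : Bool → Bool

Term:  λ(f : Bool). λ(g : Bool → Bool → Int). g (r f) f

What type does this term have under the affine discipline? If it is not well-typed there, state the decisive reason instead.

not well-typed under affine — f ×2 used more than once (contraction)
counts: r: 1×; f [bound]: 2×; g [bound]: 1×
order of uses: g, r, f, f
typing: well-typed — term : Bool → (Bool → Bool → Int) → Int
all disciplines: ordered ✗; linear ✗; affine ✗; relevant ✓; unrestricted ✓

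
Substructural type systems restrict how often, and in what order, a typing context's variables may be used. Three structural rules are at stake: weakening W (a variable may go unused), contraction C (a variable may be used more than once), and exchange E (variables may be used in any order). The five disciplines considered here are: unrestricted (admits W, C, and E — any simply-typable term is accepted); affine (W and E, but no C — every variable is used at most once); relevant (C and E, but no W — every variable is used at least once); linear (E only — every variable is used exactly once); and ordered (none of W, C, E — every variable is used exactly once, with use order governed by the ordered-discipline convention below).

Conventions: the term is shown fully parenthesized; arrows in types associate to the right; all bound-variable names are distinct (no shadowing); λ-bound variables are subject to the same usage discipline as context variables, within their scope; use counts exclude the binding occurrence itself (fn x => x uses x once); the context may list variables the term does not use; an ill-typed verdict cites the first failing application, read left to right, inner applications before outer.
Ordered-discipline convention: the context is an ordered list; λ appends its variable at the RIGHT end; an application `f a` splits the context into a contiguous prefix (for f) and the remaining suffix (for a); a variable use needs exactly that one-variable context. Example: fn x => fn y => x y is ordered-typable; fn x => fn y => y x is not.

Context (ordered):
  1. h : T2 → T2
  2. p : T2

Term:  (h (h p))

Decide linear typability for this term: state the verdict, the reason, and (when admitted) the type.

no — repeated use of h ×2
variable uses: h=2, p=1
left-to-right use order: h, h, p
typing: the term checks, with type T2
per-discipline verdicts: ordered ✗; linear ✗; affine ✗; relevant ✓; unrestricted ✓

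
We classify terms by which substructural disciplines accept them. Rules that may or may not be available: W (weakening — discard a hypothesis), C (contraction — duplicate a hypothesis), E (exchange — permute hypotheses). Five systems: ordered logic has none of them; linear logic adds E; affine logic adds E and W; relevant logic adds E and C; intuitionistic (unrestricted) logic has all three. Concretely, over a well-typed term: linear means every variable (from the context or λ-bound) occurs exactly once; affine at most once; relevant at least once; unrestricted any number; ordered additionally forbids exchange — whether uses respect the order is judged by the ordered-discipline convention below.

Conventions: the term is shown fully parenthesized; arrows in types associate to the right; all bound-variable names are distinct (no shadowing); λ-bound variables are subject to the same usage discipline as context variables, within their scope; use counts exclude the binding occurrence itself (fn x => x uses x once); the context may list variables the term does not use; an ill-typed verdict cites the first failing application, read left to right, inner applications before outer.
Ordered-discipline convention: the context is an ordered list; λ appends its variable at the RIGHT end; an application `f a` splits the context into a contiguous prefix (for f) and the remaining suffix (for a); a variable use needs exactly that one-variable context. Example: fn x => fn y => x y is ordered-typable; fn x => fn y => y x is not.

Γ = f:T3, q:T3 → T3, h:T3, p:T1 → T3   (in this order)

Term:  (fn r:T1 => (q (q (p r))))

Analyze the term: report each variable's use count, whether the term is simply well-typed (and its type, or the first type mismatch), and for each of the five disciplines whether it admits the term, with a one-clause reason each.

use counts: f=0, q=2, h=0, p=1, r [bound]=1
left-to-right use order: q, q, p, r
typing: well-typed at T1 → T3
ordered ✗ (needs contraction — q ×2; f, h left unused)
linear ✗ (needs contraction — q ×2; f, h left unused)
affine ✗ (needs contraction — q ×2)
relevant ✗ (f, h left unused)
unrestricted ✓ (type-checks (T1 → T3) and nothing is barred)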